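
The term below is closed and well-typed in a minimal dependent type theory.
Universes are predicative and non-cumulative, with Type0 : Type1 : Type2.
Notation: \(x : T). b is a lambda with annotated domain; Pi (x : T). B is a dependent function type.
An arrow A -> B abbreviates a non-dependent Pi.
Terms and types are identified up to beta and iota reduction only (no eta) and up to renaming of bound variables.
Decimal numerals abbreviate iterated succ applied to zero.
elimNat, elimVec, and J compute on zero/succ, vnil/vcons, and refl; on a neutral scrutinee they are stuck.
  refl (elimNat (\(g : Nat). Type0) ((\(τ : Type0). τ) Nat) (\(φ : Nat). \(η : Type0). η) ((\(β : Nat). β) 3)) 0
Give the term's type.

inferred type:
  Eq Nat 0 0


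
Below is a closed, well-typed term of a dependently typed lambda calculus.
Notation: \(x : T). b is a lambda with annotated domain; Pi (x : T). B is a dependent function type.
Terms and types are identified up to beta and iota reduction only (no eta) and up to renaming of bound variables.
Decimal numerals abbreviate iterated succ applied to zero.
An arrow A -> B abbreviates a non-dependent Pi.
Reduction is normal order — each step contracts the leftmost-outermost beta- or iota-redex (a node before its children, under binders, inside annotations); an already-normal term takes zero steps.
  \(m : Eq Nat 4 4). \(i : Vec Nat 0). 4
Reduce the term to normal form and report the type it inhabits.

reduced normal form:
  \(m : Eq Nat 4 4). \(i : Vec Nat 0). 4
type:
  Eq Nat 4 4 -> Vec Nat 0 -> Nat


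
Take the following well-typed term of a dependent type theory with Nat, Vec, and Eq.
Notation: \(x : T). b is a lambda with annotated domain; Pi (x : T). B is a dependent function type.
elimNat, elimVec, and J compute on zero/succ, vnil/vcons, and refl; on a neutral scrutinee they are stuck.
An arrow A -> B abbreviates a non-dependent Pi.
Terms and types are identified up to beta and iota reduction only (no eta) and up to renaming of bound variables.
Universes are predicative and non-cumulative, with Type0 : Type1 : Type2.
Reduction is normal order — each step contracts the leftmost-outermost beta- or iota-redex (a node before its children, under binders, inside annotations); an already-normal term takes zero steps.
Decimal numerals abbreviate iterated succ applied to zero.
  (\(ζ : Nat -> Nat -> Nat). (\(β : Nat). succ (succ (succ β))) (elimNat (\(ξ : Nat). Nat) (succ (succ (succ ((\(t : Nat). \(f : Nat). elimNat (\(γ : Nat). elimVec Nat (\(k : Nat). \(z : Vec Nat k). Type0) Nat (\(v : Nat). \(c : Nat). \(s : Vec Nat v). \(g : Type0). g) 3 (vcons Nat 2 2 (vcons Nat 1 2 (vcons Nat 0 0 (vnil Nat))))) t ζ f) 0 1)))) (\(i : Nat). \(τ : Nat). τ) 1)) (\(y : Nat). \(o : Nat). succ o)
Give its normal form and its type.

normal form:
  7
the term's type:
  Nat
observation: the term reaches its normal form after 12 normal-order steps.


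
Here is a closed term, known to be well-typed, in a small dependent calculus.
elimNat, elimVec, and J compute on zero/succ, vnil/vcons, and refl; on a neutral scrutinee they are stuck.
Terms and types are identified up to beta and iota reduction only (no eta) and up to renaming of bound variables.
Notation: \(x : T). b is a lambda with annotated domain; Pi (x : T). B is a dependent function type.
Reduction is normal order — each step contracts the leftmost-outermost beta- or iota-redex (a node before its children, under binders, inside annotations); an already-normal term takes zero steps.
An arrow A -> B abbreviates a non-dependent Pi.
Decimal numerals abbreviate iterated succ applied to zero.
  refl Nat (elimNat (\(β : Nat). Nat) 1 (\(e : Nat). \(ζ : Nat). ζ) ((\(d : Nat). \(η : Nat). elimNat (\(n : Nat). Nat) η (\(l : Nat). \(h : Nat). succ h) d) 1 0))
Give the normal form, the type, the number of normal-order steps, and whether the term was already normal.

normal form:
  refl Nat 1
type:
  Eq Nat 1 1
reduction steps (normal order): 10
term was already normal: no
first redex: a beta-redex


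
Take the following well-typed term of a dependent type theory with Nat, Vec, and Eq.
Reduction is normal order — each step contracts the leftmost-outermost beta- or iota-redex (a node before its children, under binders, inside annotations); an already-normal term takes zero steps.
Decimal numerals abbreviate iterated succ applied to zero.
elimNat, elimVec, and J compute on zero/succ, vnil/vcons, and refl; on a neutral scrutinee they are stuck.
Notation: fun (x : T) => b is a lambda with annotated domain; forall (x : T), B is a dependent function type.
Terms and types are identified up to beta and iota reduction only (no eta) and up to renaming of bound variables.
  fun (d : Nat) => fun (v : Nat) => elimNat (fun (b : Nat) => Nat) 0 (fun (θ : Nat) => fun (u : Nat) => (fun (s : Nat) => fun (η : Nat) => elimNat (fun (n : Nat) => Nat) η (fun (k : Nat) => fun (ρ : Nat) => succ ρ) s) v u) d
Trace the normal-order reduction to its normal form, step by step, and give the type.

normal-order reduction sequence:
  fun (d : Nat) => fun (v : Nat) => elimNat (fun (b : Nat) => Nat) 0 (fun (θ : Nat) => fun (u : Nat) => (fun (s : Nat) => fun (η : Nat) => elimNat (fun (n : Nat) => Nat) η (fun (k : Nat) => fun (ρ : Nat) => succ ρ) s) v u) d
  ~> fun (d : Nat) => fun (v : Nat) => elimNat (fun (b : Nat) => Nat) 0 (fun (θ : Nat) => fun (u : Nat) => (fun (s : Nat) => elimNat (fun (η : Nat) => Nat) s (fun (n : Nat) => fun (k : Nat) => succ k) v) u) d
  ~> fun (d : Nat) => fun (v : Nat) => elimNat (fun (b : Nat) => Nat) 0 (fun (θ : Nat) => fun (u : Nat) => elimNat (fun (s : Nat) => Nat) u (fun (η : Nat) => fun (n : Nat) => succ n) v) d
inferred type:
  forall (d : Nat), forall (v : Nat), Nat


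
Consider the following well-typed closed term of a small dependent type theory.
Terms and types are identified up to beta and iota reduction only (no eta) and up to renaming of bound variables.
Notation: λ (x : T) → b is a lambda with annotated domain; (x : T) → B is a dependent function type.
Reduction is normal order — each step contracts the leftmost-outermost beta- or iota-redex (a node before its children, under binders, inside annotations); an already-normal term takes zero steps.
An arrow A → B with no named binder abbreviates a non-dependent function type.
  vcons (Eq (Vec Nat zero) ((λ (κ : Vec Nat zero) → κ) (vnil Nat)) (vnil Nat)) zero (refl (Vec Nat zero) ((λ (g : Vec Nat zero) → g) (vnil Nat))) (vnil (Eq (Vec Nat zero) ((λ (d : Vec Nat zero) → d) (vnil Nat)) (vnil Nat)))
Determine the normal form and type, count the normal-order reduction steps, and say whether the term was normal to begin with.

resulting normal form:
  vcons (Eq (Vec Nat zero) (vnil Nat) (vnil Nat)) zero (refl (Vec Nat zero) (vnil Nat)) (vnil (Eq (Vec Nat zero) (vnil Nat) (vnil Nat)))
inferred type:
  Vec (Eq (Vec Nat zero) (vnil Nat) (vnil Nat)) (succ zero)
reduction steps (normal order): 3
started in normal form: no
first contracted redex: a beta-redex


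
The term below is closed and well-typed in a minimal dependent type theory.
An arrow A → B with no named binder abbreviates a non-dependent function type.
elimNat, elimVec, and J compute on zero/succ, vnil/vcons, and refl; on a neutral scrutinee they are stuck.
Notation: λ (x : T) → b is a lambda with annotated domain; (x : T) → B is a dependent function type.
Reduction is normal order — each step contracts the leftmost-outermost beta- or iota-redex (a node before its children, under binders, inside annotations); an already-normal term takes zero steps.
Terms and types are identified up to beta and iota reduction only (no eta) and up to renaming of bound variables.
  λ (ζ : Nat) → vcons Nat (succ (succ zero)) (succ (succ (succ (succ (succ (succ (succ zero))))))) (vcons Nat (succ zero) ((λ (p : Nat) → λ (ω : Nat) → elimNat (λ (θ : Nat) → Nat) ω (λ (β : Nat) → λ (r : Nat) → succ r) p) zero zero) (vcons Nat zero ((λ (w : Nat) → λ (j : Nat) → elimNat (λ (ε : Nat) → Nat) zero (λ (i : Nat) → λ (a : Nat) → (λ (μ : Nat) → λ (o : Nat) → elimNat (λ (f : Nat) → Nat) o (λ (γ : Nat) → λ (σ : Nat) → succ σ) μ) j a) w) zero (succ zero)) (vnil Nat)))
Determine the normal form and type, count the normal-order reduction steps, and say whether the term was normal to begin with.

resulting normal form:
  λ (ζ : Nat) → vcons Nat (succ (succ zero)) (succ (succ (succ (succ (succ (succ (succ zero))))))) (vcons Nat (succ zero) zero (vcons Nat zero zero (vnil Nat)))
the term's type:
  Nat → Vec Nat (succ (succ (succ zero)))
reduction steps (normal order): 6
term was already normal: no
first redex: a beta-redex


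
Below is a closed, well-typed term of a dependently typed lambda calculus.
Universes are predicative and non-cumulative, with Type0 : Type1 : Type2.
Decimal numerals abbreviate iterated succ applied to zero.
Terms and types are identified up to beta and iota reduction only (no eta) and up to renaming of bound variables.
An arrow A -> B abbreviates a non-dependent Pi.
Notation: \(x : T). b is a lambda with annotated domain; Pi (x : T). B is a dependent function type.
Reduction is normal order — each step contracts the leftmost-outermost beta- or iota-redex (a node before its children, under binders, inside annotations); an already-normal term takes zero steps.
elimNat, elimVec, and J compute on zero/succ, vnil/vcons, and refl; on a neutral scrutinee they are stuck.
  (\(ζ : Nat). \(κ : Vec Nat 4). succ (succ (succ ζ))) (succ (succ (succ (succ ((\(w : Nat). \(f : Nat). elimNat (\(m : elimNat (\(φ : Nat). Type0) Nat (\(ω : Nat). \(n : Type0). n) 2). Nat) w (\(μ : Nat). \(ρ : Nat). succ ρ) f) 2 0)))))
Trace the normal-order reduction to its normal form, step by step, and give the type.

normal-order reduction sequence:
  (\(ζ : Nat). \(κ : Vec Nat 4). succ (succ (succ ζ))) (succ (succ (succ (succ ((\(w : Nat). \(f : Nat). elimNat (\(m : elimNat (\(φ : Nat). Type0) Nat (\(ω : Nat). \(n : Type0). n) 2). Nat) w (\(μ : Nat). \(ρ : Nat). succ ρ) f) 2 0)))))
  ~> \(ζ : Vec Nat 4). succ (succ (succ (succ (succ (succ (succ ((\(κ : Nat). \(w : Nat). elimNat (\(f : elimNat (\(m : Nat). Type0) Nat (\(φ : Nat). \(ω : Type0). ω) 2). Nat) κ (\(n : Nat). \(μ : Nat). succ μ) w) 2 0)))))))
  ~> \(ζ : Vec Nat 4). succ (succ (succ (succ (succ (succ (succ ((\(κ : Nat). elimNat (\(w : elimNat (\(f : Nat). Type0) Nat (\(m : Nat). \(φ : Type0). φ) 2). Nat) 2 (\(ω : Nat). \(n : Nat). succ n) κ) 0)))))))
  ~> \(ζ : Vec Nat 4). succ (succ (succ (succ (succ (succ (succ (elimNat (\(κ : elimNat (\(w : Nat). Type0) Nat (\(f : Nat). \(m : Type0). m) 2). Nat) 2 (\(φ : Nat). \(ω : Nat). succ ω) 0)))))))
  ~> \(ζ : Vec Nat 4). 9
type:
  Vec Nat 4 -> Nat


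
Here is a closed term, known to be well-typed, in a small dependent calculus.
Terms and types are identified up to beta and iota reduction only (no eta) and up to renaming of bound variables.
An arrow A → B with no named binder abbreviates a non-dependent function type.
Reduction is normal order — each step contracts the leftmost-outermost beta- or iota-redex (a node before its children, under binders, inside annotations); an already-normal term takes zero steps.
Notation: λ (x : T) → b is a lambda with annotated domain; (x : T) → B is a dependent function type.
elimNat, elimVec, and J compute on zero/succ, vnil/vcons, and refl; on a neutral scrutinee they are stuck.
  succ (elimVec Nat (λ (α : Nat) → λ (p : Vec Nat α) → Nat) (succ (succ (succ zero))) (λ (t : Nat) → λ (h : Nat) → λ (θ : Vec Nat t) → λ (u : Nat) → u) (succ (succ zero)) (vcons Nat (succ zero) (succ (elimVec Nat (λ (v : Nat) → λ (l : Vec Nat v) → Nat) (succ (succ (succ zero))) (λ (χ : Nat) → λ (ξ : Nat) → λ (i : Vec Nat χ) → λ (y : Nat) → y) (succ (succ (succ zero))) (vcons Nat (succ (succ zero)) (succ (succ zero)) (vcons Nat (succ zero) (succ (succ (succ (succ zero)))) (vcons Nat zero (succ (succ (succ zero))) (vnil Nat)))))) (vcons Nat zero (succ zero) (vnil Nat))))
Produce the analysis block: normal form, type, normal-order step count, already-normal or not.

resulting normal form:
  succ (succ (succ (succ zero)))
inferred type:
  Nat
normal-order step count: 11
term was already normal: no
first contracted redex: an elimVec iota-redex


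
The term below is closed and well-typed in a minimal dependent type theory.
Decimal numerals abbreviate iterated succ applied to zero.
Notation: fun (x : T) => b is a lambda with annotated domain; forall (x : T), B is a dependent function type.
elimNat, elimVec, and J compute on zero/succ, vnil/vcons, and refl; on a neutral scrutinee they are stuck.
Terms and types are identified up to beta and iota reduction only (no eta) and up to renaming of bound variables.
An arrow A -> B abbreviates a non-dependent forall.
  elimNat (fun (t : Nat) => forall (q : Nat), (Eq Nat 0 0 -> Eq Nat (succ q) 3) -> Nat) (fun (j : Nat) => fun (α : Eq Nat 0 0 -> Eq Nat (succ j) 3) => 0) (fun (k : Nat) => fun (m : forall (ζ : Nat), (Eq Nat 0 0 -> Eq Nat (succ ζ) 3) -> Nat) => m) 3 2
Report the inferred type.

the term's type:
  (Eq Nat 0 0 -> Eq Nat 3 3) -> Nat


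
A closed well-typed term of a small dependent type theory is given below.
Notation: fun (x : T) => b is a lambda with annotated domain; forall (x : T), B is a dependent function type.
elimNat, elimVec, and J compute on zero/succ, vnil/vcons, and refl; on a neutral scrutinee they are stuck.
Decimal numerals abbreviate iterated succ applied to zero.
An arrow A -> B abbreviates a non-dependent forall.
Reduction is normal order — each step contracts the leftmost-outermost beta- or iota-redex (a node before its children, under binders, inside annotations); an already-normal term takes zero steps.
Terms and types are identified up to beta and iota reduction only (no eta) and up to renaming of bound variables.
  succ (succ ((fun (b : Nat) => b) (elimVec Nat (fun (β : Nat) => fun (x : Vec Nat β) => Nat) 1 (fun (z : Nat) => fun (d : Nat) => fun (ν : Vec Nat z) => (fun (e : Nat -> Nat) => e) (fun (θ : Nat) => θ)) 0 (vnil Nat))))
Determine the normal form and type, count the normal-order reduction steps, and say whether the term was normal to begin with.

reduced normal form:
  3
the term's type:
  Nat
normal-order step count: 2
started in normal form: no
first redex: a beta-redex


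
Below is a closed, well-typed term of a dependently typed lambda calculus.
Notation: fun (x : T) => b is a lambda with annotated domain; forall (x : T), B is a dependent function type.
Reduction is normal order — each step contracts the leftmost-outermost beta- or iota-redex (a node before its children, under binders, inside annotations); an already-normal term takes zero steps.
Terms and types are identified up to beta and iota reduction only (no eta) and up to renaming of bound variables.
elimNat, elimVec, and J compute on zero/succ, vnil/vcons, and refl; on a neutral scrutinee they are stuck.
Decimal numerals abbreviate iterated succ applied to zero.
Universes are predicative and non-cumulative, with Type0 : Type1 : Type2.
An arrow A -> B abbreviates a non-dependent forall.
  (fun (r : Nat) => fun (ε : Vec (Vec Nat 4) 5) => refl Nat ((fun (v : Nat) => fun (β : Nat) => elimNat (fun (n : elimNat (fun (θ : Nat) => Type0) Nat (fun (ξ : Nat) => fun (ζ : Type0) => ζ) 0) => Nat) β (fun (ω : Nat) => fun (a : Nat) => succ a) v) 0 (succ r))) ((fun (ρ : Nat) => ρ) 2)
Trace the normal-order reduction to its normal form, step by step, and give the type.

reduction (normal order):
  (fun (r : Nat) => fun (ε : Vec (Vec Nat 4) 5) => refl Nat ((fun (v : Nat) => fun (β : Nat) => elimNat (fun (n : elimNat (fun (θ : Nat) => Type0) Nat (fun (ξ : Nat) => fun (ζ : Type0) => ζ) 0) => Nat) β (fun (ω : Nat) => fun (a : Nat) => succ a) v) 0 (succ r))) ((fun (ρ : Nat) => ρ) 2)
  ~> fun (r : Vec (Vec Nat 4) 5) => refl Nat ((fun (ε : Nat) => fun (v : Nat) => elimNat (fun (β : elimNat (fun (n : Nat) => Type0) Nat (fun (θ : Nat) => fun (ξ : Type0) => ξ) 0) => Nat) v (fun (ζ : Nat) => fun (ω : Nat) => succ ω) ε) 0 (succ ((fun (a : Nat) => a) 2)))
  ~> fun (r : Vec (Vec Nat 4) 5) => refl Nat ((fun (ε : Nat) => elimNat (fun (v : elimNat (fun (β : Nat) => Type0) Nat (fun (n : Nat) => fun (θ : Type0) => θ) 0) => Nat) ε (fun (ξ : Nat) => fun (ζ : Nat) => succ ζ) 0) (succ ((fun (ω : Nat) => ω) 2)))
  ~> fun (r : Vec (Vec Nat 4) 5) => refl Nat (elimNat (fun (ε : elimNat (fun (v : Nat) => Type0) Nat (fun (β : Nat) => fun (n : Type0) => n) 0) => Nat) (succ ((fun (θ : Nat) => θ) 2)) (fun (ξ : Nat) => fun (ζ : Nat) => succ ζ) 0)
  ~> fun (r : Vec (Vec Nat 4) 5) => refl Nat (succ ((fun (ε : Nat) => ε) 2))
  ~> fun (r : Vec (Vec Nat 4) 5) => refl Nat 3
type:
  Vec (Vec Nat 4) 5 -> Eq Nat 3 3


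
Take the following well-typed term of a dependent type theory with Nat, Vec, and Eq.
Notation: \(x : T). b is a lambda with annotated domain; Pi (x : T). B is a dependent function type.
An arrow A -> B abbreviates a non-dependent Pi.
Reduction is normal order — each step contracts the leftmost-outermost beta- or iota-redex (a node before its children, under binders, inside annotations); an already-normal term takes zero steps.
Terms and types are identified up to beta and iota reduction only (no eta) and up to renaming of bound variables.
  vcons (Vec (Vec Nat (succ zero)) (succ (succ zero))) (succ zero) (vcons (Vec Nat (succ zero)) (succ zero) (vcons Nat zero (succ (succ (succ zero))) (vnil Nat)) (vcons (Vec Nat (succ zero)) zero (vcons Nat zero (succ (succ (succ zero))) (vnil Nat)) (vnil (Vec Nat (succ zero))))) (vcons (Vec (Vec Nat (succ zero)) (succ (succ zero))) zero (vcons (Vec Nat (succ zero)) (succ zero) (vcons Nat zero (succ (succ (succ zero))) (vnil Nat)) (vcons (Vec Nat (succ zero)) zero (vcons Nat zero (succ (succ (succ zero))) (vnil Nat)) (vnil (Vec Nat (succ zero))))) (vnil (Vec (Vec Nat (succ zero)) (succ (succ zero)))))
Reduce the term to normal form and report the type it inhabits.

resulting normal form:
  vcons (Vec (Vec Nat (succ zero)) (succ (succ zero))) (succ zero) (vcons (Vec Nat (succ zero)) (succ zero) (vcons Nat zero (succ (succ (succ zero))) (vnil Nat)) (vcons (Vec Nat (succ zero)) zero (vcons Nat zero (succ (succ (succ zero))) (vnil Nat)) (vnil (Vec Nat (succ zero))))) (vcons (Vec (Vec Nat (succ zero)) (succ (succ zero))) zero (vcons (Vec Nat (succ zero)) (succ zero) (vcons Nat zero (succ (succ (succ zero))) (vnil Nat)) (vcons (Vec Nat (succ zero)) zero (vcons Nat zero (succ (succ (succ zero))) (vnil Nat)) (vnil (Vec Nat (succ zero))))) (vnil (Vec (Vec Nat (succ zero)) (succ (succ zero)))))
the term's type:
  Vec (Vec (Vec Nat (succ zero)) (succ (succ zero))) (succ (succ zero))


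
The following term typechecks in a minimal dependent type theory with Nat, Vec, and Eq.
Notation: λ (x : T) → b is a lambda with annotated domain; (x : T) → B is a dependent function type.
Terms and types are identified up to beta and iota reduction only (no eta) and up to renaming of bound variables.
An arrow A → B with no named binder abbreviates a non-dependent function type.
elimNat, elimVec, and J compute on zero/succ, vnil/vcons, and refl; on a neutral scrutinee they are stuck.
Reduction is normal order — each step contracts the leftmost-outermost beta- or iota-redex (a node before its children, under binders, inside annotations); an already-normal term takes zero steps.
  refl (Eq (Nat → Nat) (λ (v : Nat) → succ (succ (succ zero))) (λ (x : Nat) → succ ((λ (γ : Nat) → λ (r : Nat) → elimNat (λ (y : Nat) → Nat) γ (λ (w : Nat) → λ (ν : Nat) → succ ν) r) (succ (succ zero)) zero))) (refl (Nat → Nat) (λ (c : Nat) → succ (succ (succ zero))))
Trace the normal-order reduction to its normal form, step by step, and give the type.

normal-order reduction sequence:
  refl (Eq (Nat → Nat) (λ (v : Nat) → succ (succ (succ zero))) (λ (x : Nat) → succ ((λ (γ : Nat) → λ (r : Nat) → elimNat (λ (y : Nat) → Nat) γ (λ (w : Nat) → λ (ν : Nat) → succ ν) r) (succ (succ zero)) zero))) (refl (Nat → Nat) (λ (c : Nat) → succ (succ (succ zero))))
  ~> refl (Eq (Nat → Nat) (λ (v : Nat) → succ (succ (succ zero))) (λ (x : Nat) → succ ((λ (γ : Nat) → elimNat (λ (r : Nat) → Nat) (succ (succ zero)) (λ (y : Nat) → λ (w : Nat) → succ w) γ) zero))) (refl (Nat → Nat) (λ (ν : Nat) → succ (succ (succ zero))))
  ~> refl (Eq (Nat → Nat) (λ (v : Nat) → succ (succ (succ zero))) (λ (x : Nat) → succ (elimNat (λ (γ : Nat) → Nat) (succ (succ zero)) (λ (r : Nat) → λ (y : Nat) → succ y) zero))) (refl (Nat → Nat) (λ (w : Nat) → succ (succ (succ zero))))
  ~> refl (Eq (Nat → Nat) (λ (v : Nat) → succ (succ (succ zero))) (λ (x : Nat) → succ (succ (succ zero)))) (refl (Nat → Nat) (λ (γ : Nat) → succ (succ (succ zero))))
inferred type:
  Eq (Eq (Nat → Nat) (λ (v : Nat) → succ (succ (succ zero))) (λ (x : Nat) → succ (succ (succ zero)))) (refl (Nat → Nat) (λ (γ : Nat) → succ (succ (succ zero)))) (refl (Nat → Nat) (λ (r : Nat) → succ (succ (succ zero))))


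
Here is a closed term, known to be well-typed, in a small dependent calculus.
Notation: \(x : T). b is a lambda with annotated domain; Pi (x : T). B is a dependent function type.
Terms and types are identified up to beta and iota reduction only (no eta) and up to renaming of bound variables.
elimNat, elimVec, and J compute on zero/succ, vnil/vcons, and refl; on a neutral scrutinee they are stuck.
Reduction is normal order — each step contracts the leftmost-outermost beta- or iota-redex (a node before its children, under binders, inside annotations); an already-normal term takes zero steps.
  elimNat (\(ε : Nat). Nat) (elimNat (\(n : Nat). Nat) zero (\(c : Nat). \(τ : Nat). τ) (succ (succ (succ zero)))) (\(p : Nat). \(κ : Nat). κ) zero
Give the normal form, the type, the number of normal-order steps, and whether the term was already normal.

reduced normal form:
  zero
the term's type:
  Nat
reduction steps (normal order): 11
term was already normal: no
first contracted redex: an elimNat iota-redex


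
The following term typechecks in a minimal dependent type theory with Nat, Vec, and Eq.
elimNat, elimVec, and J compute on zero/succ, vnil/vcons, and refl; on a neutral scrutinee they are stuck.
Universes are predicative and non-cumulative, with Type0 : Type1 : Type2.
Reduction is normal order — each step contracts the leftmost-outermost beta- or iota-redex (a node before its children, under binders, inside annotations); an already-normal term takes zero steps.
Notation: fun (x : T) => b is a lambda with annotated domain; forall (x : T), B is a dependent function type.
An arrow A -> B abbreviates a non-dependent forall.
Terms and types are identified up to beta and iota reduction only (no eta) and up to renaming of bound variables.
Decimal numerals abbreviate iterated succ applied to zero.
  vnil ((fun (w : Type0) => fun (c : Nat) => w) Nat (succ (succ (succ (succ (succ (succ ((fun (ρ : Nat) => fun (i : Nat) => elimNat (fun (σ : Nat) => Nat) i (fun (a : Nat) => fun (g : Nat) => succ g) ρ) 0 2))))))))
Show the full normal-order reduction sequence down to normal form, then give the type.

reduction (normal order):
  vnil ((fun (w : Type0) => fun (c : Nat) => w) Nat (succ (succ (succ (succ (succ (succ ((fun (ρ : Nat) => fun (i : Nat) => elimNat (fun (σ : Nat) => Nat) i (fun (a : Nat) => fun (g : Nat) => succ g) ρ) 0 2))))))))
  ~> vnil ((fun (w : Nat) => Nat) (succ (succ (succ (succ (succ (succ ((fun (c : Nat) => fun (ρ : Nat) => elimNat (fun (i : Nat) => Nat) ρ (fun (σ : Nat) => fun (a : Nat) => succ a) c) 0 2))))))))
  ~> vnil Nat
type:
  Vec Nat 0


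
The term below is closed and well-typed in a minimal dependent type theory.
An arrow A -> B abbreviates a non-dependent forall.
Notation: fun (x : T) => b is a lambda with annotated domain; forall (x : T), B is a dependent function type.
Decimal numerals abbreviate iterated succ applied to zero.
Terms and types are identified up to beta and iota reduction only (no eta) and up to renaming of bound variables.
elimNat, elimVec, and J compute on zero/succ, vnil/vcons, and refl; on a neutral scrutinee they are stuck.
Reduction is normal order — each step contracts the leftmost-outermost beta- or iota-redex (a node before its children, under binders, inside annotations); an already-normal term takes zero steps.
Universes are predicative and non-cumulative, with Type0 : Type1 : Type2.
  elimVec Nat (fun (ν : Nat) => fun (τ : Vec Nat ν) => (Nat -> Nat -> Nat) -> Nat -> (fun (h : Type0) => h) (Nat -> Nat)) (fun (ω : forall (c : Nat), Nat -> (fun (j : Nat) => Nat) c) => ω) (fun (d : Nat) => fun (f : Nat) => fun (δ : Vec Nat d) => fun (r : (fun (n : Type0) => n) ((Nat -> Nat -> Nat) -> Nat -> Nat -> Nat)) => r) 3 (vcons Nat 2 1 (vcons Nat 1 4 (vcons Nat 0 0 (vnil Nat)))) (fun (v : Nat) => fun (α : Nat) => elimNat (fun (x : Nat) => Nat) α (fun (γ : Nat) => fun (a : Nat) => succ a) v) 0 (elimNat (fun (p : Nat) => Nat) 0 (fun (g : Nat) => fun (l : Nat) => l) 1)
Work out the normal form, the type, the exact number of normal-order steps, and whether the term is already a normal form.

resulting normal form:
  0
inferred type:
  Nat
normal-order step count: 24
started in normal form: no
first redex: an elimVec iota-redex


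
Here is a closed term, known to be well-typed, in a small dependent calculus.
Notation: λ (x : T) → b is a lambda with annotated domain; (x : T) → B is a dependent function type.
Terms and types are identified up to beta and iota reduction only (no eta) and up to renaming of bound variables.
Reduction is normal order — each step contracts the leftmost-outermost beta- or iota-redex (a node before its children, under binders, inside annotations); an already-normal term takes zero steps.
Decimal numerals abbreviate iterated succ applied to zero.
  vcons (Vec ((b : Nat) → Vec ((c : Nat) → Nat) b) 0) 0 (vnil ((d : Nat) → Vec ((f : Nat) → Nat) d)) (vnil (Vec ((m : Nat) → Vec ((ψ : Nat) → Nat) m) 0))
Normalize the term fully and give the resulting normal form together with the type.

reduced normal form:
  vcons (Vec ((b : Nat) → Vec ((c : Nat) → Nat) b) 0) 0 (vnil ((d : Nat) → Vec ((f : Nat) → Nat) d)) (vnil (Vec ((m : Nat) → Vec ((ψ : Nat) → Nat) m) 0))
inferred type:
  Vec (Vec ((b : Nat) → Vec ((c : Nat) → Nat) b) 0) 1


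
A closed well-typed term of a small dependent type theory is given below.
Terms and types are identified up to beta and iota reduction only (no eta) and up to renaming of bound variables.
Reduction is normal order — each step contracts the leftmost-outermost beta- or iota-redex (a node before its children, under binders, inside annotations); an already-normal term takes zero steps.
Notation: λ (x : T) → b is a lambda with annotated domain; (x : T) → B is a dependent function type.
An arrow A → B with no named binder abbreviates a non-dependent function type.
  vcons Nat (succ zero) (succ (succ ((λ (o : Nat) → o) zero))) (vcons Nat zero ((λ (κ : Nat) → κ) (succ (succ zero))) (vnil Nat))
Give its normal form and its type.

reduced normal form:
  vcons Nat (succ zero) (succ (succ zero)) (vcons Nat zero (succ (succ zero)) (vnil Nat))
inferred type:
  Vec Nat (succ (succ zero))


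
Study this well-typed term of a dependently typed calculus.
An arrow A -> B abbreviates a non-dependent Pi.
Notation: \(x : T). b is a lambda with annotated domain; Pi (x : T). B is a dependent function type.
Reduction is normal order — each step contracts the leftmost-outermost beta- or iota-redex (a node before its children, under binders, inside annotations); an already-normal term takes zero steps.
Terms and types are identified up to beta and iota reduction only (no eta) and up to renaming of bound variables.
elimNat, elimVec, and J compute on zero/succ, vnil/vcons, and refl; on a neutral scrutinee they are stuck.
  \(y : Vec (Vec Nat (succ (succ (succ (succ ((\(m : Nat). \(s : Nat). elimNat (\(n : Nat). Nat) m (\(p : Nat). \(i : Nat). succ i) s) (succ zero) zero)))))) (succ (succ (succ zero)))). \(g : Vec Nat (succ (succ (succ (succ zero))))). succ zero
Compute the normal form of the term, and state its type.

resulting normal form:
  \(y : Vec (Vec Nat (succ (succ (succ (succ (succ zero)))))) (succ (succ (succ zero)))). \(m : Vec Nat (succ (succ (succ (succ zero))))). succ zero
type:
  Vec (Vec Nat (succ (succ (succ (succ (succ zero)))))) (succ (succ (succ zero))) -> Vec Nat (succ (succ (succ (succ zero)))) -> Nat
observation: 3 normal-order steps separate the term from its normal form.


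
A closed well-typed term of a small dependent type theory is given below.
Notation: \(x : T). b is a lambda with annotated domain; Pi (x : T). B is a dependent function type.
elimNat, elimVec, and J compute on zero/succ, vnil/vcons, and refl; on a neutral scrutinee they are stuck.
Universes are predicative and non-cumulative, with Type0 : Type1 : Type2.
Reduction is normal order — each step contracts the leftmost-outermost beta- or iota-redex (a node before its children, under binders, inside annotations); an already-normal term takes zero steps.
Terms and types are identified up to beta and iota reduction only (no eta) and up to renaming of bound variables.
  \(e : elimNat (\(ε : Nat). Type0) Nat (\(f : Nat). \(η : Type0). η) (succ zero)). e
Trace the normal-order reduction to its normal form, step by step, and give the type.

normal-order reduction:
  \(e : elimNat (\(ε : Nat). Type0) Nat (\(f : Nat). \(η : Type0). η) (succ zero)). e
  ~> \(e : (\(ε : Nat). \(f : Type0). f) zero (elimNat (\(η : Nat). Type0) Nat (\(ξ : Nat). \(τ : Type0). τ) zero)). e
  ~> \(e : (\(ε : Type0). ε) (elimNat (\(f : Nat). Type0) Nat (\(η : Nat). \(ξ : Type0). ξ) zero)). e
  ~> \(e : elimNat (\(ε : Nat). Type0) Nat (\(f : Nat). \(η : Type0). η) zero). e
  ~> \(e : Nat). e
the term's type:
  Pi (e : Nat). Nat


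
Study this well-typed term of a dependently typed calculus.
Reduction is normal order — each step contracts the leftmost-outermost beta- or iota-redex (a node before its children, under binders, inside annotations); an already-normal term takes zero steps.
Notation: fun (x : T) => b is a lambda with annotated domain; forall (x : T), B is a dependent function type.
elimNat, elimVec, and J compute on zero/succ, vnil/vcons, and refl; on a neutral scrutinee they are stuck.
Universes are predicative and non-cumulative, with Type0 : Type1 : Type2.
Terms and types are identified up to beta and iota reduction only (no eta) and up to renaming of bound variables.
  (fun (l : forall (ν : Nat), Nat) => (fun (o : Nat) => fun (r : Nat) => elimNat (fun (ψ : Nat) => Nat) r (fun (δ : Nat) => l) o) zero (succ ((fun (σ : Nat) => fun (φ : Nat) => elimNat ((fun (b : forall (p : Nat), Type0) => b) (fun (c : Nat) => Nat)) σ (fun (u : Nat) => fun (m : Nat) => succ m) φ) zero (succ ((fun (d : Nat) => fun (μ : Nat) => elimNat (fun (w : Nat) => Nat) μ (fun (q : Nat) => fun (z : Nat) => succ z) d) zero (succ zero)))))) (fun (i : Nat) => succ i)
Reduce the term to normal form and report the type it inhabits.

normal form:
  succ (succ (succ zero))
the term's type:
  Nat


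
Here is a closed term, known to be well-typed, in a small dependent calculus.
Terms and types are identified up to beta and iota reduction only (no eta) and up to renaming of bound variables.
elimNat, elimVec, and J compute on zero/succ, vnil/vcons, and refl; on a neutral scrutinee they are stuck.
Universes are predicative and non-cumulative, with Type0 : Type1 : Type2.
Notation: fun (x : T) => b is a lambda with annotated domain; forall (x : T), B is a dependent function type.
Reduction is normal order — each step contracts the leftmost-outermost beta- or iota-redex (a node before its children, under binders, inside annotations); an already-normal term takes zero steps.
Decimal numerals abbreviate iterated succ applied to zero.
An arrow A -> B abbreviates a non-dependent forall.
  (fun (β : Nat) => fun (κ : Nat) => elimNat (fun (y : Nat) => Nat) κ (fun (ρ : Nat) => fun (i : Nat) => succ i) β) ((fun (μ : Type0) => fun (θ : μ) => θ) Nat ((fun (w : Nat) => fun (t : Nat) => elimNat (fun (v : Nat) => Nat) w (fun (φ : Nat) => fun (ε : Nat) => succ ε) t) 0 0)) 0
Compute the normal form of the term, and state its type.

resulting normal form:
  0
inferred type:
  Nat
observation: the term reaches its normal form after 8 normal-order steps.


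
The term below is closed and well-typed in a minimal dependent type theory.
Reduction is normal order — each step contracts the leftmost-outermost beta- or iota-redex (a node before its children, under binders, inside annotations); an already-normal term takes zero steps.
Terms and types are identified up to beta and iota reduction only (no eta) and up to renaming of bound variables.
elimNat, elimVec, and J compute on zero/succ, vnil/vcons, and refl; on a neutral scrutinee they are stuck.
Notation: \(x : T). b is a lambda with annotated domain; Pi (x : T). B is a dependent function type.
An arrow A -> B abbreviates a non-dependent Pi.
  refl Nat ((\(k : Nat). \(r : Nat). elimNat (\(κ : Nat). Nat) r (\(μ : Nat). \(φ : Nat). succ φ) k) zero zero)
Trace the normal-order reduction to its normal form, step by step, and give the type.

reduction (normal order):
  refl Nat ((\(k : Nat). \(r : Nat). elimNat (\(κ : Nat). Nat) r (\(μ : Nat). \(φ : Nat). succ φ) k) zero zero)
  ~> refl Nat ((\(k : Nat). elimNat (\(r : Nat). Nat) k (\(κ : Nat). \(μ : Nat). succ μ) zero) zero)
  ~> refl Nat (elimNat (\(k : Nat). Nat) zero (\(r : Nat). \(κ : Nat). succ κ) zero)
  ~> refl Nat zero
the term's type:
  Eq Nat zero zero


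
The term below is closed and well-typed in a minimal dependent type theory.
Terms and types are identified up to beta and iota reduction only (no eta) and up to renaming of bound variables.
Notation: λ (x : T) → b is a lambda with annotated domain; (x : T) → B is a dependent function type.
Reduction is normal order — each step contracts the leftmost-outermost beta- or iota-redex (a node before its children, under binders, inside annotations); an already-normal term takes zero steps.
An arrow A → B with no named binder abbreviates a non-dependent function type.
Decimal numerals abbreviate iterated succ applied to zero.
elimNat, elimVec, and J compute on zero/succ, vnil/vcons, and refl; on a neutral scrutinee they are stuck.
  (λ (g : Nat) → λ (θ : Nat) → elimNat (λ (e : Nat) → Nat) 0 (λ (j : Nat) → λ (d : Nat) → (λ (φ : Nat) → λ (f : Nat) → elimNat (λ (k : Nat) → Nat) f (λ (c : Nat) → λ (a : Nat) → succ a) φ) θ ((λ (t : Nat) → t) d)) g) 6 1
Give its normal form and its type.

resulting normal form:
  6
the term's type:
  Nat
observation: the first redex contracted is a beta-redex; the normal form is reached in 63 normal-order steps.


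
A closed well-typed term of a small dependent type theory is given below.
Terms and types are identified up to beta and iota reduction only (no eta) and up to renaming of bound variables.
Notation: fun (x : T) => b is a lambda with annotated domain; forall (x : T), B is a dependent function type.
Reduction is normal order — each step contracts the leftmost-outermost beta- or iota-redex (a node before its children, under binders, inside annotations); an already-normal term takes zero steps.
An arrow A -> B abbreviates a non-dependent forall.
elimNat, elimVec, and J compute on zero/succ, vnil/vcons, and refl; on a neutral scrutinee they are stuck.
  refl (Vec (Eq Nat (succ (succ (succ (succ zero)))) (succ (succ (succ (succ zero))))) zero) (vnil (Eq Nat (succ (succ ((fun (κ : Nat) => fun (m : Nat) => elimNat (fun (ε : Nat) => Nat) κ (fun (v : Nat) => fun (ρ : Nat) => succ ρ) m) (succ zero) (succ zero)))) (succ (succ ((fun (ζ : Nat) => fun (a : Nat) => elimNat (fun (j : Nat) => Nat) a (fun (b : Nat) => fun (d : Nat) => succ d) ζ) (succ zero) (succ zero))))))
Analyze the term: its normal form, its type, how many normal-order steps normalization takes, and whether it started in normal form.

normal form:
  refl (Vec (Eq Nat (succ (succ (succ (succ zero)))) (succ (succ (succ (succ zero))))) zero) (vnil (Eq Nat (succ (succ (succ (succ zero)))) (succ (succ (succ (succ zero))))))
inferred type:
  Eq (Vec (Eq Nat (succ (succ (succ (succ zero)))) (succ (succ (succ (succ zero))))) zero) (vnil (Eq Nat (succ (succ (succ (succ zero)))) (succ (succ (succ (succ zero)))))) (vnil (Eq Nat (succ (succ (succ (succ zero)))) (succ (succ (succ (succ zero))))))
reduction steps (normal order): 12
started in normal form: no
first redex: a beta-redex


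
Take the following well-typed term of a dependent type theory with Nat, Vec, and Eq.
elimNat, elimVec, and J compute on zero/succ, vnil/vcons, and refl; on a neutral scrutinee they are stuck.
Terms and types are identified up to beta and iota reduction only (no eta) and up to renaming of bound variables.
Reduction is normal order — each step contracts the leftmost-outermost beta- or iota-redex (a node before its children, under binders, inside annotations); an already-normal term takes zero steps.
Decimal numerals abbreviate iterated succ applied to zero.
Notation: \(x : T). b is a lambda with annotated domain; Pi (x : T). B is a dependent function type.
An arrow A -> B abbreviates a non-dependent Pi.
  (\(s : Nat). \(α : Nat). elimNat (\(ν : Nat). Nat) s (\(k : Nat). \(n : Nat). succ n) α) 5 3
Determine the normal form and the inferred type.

reduced normal form:
  8
the term's type:
  Nat
observation: contracting a beta-redex first, the term normalizes in 12 steps.


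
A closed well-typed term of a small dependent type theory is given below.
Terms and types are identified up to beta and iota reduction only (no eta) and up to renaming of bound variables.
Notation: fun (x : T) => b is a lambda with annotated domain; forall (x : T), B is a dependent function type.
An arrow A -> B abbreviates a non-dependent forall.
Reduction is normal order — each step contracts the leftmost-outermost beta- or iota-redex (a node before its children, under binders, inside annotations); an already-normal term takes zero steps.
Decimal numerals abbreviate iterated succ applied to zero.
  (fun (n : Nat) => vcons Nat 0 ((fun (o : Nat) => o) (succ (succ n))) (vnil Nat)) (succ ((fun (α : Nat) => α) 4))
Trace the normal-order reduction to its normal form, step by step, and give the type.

normal-order reduction:
  (fun (n : Nat) => vcons Nat 0 ((fun (o : Nat) => o) (succ (succ n))) (vnil Nat)) (succ ((fun (α : Nat) => α) 4))
  ~> vcons Nat 0 ((fun (n : Nat) => n) (succ (succ (succ ((fun (o : Nat) => o) 4))))) (vnil Nat)
  ~> vcons Nat 0 (succ (succ (succ ((fun (n : Nat) => n) 4)))) (vnil Nat)
  ~> vcons Nat 0 7 (vnil Nat)
inferred type:
  Vec Nat 1


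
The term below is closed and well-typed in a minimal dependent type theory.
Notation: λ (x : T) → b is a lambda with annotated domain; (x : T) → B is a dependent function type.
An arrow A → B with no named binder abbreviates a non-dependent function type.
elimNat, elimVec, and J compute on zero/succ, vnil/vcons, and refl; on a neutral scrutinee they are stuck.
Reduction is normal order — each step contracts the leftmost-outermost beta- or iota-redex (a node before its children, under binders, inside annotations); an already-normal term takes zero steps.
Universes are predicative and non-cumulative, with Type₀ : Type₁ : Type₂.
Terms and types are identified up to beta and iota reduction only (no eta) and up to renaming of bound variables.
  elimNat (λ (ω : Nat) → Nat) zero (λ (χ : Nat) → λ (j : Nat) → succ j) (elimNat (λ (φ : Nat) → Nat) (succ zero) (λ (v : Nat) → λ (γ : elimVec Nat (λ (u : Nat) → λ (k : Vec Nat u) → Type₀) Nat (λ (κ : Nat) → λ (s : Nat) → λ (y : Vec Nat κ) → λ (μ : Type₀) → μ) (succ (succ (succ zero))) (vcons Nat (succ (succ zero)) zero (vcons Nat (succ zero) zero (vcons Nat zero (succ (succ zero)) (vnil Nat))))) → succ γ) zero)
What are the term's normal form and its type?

reduced normal form:
  succ zero
inferred type:
  Nat
observation: the leftmost-outermost redex is an elimNat iota-redex, and normalization takes 5 steps.


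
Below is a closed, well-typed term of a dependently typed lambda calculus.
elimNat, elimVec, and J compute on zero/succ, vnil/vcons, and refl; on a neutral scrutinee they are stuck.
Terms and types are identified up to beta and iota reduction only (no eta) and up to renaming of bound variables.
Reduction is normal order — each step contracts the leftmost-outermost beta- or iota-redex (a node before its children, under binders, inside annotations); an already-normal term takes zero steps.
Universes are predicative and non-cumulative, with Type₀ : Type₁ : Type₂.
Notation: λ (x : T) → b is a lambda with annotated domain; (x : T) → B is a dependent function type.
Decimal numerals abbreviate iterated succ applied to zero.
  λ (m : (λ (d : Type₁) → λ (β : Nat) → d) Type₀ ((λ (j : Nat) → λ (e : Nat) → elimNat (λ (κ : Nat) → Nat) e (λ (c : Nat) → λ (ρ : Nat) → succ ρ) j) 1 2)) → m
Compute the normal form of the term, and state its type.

resulting normal form:
  λ (m : Type₀) → m
the term's type:
  (m : Type₀) → Type₀
observation: 2 normal-order steps normalize the term, beginning with a beta-redex.
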